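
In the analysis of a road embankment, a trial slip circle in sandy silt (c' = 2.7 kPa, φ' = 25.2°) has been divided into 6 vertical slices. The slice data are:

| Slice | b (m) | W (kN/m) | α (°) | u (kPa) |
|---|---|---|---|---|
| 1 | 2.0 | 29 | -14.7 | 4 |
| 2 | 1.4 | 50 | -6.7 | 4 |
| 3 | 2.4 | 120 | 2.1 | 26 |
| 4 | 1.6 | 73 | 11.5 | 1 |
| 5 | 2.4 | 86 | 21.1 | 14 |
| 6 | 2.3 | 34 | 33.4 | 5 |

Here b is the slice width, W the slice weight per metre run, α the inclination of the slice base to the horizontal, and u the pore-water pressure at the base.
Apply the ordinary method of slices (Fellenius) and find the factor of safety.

FS = 2.75

Ordinary method of slices: FS = Σ[c'·Δl_i + (W_i cosα_i − u_i·Δl_i)·tanφ'] / Σ W_i sinα_i, with Δl_i = b_i / cosα_i.
Slice 1: Δl = 2.0/cos(-14.7°) = 2.068 m; N'_1 = 29·cos(-14.7°) − 4·2.068 = 19.8; c'Δl = 5.58; W sinα = -7.4
Slice 2: Δl = 1.4/cos(-6.7°) = 1.410 m; N'_2 = 50·cos(-6.7°) − 4·1.410 = 44.0; c'Δl = 3.81; W sinα = -5.8
Slice 3: Δl = 2.4/cos2.1° = 2.402 m; N'_3 = 120·cos2.1° − 26·2.402 = 57.5; c'Δl = 6.48; W sinα = 4.4
Slice 4: Δl = 1.6/cos11.5° = 1.633 m; N'_4 = 73·cos11.5° − 1·1.633 = 69.9; c'Δl = 4.41; W sinα = 14.6
Slice 5: Δl = 2.4/cos21.1° = 2.572 m; N'_5 = 86·cos21.1° − 14·2.572 = 44.2; c'Δl = 6.95; W sinα = 31.0
Slice 6: Δl = 2.3/cos33.4° = 2.755 m; N'_6 = 34·cos33.4° − 5·2.755 = 14.6; c'Δl = 7.44; W sinα = 18.7
Σc'Δl = 34.7 kN/m; ΣN' = 250.0 kN/m; ΣW sinα = 55.4 kN/m
Resisting = 34.7 + 250.0·tan25.2° = 34.7 + 117.6 = 152.3 kN/m
FS = 152.3 / 55.4 = 2.748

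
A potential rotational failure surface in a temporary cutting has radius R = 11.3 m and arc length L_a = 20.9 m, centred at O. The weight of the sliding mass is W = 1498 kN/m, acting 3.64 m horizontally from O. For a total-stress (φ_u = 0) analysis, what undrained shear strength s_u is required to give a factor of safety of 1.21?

FS = s_u·L_a·R / (W·d), so s_u = FS·W·d / (L_a·R).
s_u = 1.21·1498·3.64 / (20.90·11.3) = 6597.8 / 236.17 = 27.94 kPa

s_u = 27.9 kPa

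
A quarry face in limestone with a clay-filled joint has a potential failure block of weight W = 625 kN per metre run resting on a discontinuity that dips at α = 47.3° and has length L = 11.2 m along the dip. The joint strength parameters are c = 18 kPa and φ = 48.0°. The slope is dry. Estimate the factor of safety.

FS = 1.46

Resolving the block weight along and normal to the plane and applying the Mohr–Coulomb strength on the joint:
N' = W cosα = 625·cos47.3° = 423.8 kN/m
Driving force T = W sinα = 625·sin47.3° = 459.3 kN/m
Resisting force R = c·L + N'·tanφ = 18·11.2 + 423.8·tan48.0° = 201.6 + 470.7 = 672.3 kN/m
FS = R / T = 672.3 / 459.3 = 1.464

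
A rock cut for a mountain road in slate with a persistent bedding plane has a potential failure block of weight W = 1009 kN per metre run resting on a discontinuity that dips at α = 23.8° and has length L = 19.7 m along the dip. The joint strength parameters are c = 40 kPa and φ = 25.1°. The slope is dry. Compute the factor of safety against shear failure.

FS = 3.00

Resolving the block weight along and normal to the plane and applying the Mohr–Coulomb strength on the joint:
N' = W cosα = 1009·cos23.8° = 923.2 kN/m
Driving force T = W sinα = 1009·sin23.8° = 407.2 kN/m
Resisting force R = c·L + N'·tanφ = 40·19.7 + 923.2·tan25.1° = 788.0 + 432.5 = 1220.5 kN/m
FS = R / T = 1220.5 / 407.2 = 2.997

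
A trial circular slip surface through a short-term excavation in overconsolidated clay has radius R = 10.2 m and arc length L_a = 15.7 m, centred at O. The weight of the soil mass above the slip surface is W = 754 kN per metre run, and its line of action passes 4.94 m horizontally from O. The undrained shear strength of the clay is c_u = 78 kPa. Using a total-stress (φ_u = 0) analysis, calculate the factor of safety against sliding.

FS = 3.35

Taking moments about the centre O, the resisting moment is provided by the undrained shear strength acting along the arc:
M_R = c_u·L_a·R = 78·15.70·10.2 = 12490.9 kN·m/m
M_D = W·d = 754·4.94 = 3724.8 kN·m/m
FS = M_R / M_D = 12490.9 / 3724.8 = 3.353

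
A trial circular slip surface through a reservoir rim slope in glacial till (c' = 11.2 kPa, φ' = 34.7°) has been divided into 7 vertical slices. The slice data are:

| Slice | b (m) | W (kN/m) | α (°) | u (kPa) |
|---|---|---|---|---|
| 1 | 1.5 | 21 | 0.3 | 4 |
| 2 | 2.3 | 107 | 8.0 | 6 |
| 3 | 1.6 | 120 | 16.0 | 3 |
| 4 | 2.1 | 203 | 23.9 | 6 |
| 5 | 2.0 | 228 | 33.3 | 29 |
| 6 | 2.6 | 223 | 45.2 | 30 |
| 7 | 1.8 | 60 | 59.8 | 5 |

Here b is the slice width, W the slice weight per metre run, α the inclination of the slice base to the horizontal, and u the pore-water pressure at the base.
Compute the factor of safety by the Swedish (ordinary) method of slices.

FS = 1.27

Ordinary method of slices: FS = Σ[c'·Δl_i + (W_i cosα_i − u_i·Δl_i)·tanφ'] / Σ W_i sinα_i, with Δl_i = b_i / cosα_i.
Slice 1: Δl = 1.5/cos0.3° = 1.500 m; N'_1 = 21·cos0.3° − 4·1.500 = 15.0; c'Δl = 16.80; W sinα = 0.1
Slice 2: Δl = 2.3/cos8.0° = 2.323 m; N'_2 = 107·cos8.0° − 6·2.323 = 92.0; c'Δl = 26.01; W sinα = 14.9
Slice 3: Δl = 1.6/cos16.0° = 1.664 m; N'_3 = 120·cos16.0° − 3·1.664 = 110.4; c'Δl = 18.64; W sinα = 33.1
Slice 4: Δl = 2.1/cos23.9° = 2.297 m; N'_4 = 203·cos23.9° − 6·2.297 = 171.8; c'Δl = 25.73; W sinα = 82.2
Slice 5: Δl = 2.0/cos33.3° = 2.393 m; N'_5 = 228·cos33.3° − 29·2.393 = 121.2; c'Δl = 26.80; W sinα = 125.2
Slice 6: Δl = 2.6/cos45.2° = 3.690 m; N'_6 = 223·cos45.2° − 30·3.690 = 46.4; c'Δl = 41.33; W sinα = 158.2
Slice 7: Δl = 1.8/cos59.8° = 3.578 m; N'_7 = 60·cos59.8° − 5·3.578 = 12.3; c'Δl = 40.08; W sinα = 51.9
Σc'Δl = 195.4 kN/m; ΣN' = 569.1 kN/m; ΣW sinα = 465.6 kN/m
Resisting = 195.4 + 569.1·tan34.7° = 195.4 + 394.1 = 589.4 kN/m
FS = 589.4 / 465.6 = 1.266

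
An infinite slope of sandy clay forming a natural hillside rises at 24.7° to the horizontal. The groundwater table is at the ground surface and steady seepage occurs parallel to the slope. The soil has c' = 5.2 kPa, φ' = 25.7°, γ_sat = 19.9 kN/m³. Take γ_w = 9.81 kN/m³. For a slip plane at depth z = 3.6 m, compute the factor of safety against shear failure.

With seepage parallel to the slope and the water table at the surface, the effective normal stress on the slip plane uses the buoyant unit weight γ' = γ_sat − γ_w while the driving shear stress uses γ_sat:
FS = [c' + γ' z cos²β tanφ'] / [γ_sat z sinβ cosβ]
γ' = 19.9 − 9.81 = 10.09 kN/m³
Numerator = 5.2 + 10.09·3.6·cos²24.7°·tan25.7° = 5.2 + 10.09·3.6·0.8254·0.4813 = 19.629 kPa
Denominator = 19.9·3.6·sin24.7°·cos24.7° = 19.9·3.6·0.4179·0.9085 = 27.197 kPa
FS = 19.629 / 27.197 = 0.722

FS = 0.72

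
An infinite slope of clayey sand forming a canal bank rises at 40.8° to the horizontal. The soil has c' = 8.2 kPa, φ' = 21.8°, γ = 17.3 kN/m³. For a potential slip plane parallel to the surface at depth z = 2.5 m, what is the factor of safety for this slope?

For an infinite slope with a slip plane parallel to the surface (no pore pressure): FS = [c' + γz cos²β tanφ'] / [γz sinβ cosβ].
γz = 17.3·2.5 = 43.25 kN/m²
Numerator = 8.2 + 43.25·cos²40.8°·tan21.8° = 8.2 + 43.25·0.5730·0.4000 = 18.113 kPa
Denominator = 43.25·sin40.8°·cos40.8° = 43.25·0.6534·0.7570 = 21.393 kPa
FS = 18.113 / 21.393 = 0.847

FS = 0.85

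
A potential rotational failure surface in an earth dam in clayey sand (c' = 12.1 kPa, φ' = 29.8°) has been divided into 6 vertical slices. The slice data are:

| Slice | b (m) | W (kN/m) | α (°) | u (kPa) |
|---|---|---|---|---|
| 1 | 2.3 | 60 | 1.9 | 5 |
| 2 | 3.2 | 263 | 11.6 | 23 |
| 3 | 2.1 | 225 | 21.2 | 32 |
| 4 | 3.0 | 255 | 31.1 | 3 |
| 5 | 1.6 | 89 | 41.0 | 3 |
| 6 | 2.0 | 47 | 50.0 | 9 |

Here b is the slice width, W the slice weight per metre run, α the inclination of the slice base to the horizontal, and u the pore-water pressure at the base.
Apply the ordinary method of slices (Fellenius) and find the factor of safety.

FS = 1.56

Ordinary method of slices: FS = Σ[c'·Δl_i + (W_i cosα_i − u_i·Δl_i)·tanφ'] / Σ W_i sinα_i, with Δl_i = b_i / cosα_i.
Slice 1: Δl = 2.3/cos1.9° = 2.301 m; N'_1 = 60·cos1.9° − 5·2.301 = 48.5; c'Δl = 27.85; W sinα = 2.0
Slice 2: Δl = 3.2/cos11.6° = 3.267 m; N'_2 = 263·cos11.6° − 23·3.267 = 182.5; c'Δl = 39.53; W sinα = 52.9
Slice 3: Δl = 2.1/cos21.2° = 2.252 m; N'_3 = 225·cos21.2° − 32·2.252 = 137.7; c'Δl = 27.25; W sinα = 81.4
Slice 4: Δl = 3.0/cos31.1° = 3.504 m; N'_4 = 255·cos31.1° − 3·3.504 = 207.8; c'Δl = 42.39; W sinα = 131.7
Slice 5: Δl = 1.6/cos41.0° = 2.120 m; N'_5 = 89·cos41.0° − 3·2.120 = 60.8; c'Δl = 25.65; W sinα = 58.4
Slice 6: Δl = 2.0/cos50.0° = 3.111 m; N'_6 = 47·cos50.0° − 9·3.111 = 2.2; c'Δl = 37.65; W sinα = 36.0
Σc'Δl = 200.3 kN/m; ΣN' = 639.5 kN/m; ΣW sinα = 362.3 kN/m
Resisting = 200.3 + 639.5·tan29.8° = 200.3 + 366.2 = 566.6 kN/m
FS = 566.6 / 362.3 = 1.564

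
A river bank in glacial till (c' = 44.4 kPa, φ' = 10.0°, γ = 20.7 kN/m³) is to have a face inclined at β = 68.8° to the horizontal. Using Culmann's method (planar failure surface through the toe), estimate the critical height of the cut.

Culmann's analysis gives the critical failure plane at α_cr = (β + φ')/2 = (68.8 + 10.0)/2 = 39.4°, and the critical height
H_c = (4c'/γ) · sinβ cosφ' / [1 − cos(β − φ')]
    = (4·44.4/20.7) · sin68.8°·cos10.0° / [1 − cos(58.8°)]
    = 8.580 · 0.9323·0.9848 / [1 − 0.5180]
    = 8.580 · 0.9182 / 0.4820
    = 16.34 m

H_c = 16.34 m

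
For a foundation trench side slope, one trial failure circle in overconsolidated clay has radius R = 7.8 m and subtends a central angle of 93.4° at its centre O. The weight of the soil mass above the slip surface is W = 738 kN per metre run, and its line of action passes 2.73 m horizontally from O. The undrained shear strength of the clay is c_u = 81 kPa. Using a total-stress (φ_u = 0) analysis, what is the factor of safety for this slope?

Taking moments about the centre O, the resisting moment is provided by the undrained shear strength acting along the arc:
Arc length L_a = R·θ = 7.8·(93.4°·π/180) = 7.8·1.6301 = 12.72 m
M_R = c_u·L_a·R = 81·12.72·7.8 = 8033.4 kN·m/m
M_D = W·d = 738·2.73 = 2014.7 kN·m/m
FS = M_R / M_D = 8033.4 / 2014.7 = 3.987

FS = 3.99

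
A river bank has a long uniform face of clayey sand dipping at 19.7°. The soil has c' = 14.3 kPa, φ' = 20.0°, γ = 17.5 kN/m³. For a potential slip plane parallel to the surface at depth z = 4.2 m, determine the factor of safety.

For an infinite slope with a slip plane parallel to the surface (no pore pressure): FS = [c' + γz cos²β tanφ'] / [γz sinβ cosβ].
γz = 17.5·4.2 = 73.50 kN/m²
Numerator = 14.3 + 73.50·cos²19.7°·tan20.0° = 14.3 + 73.50·0.8864·0.3640 = 38.012 kPa
Denominator = 73.50·sin19.7°·cos19.7° = 73.50·0.3371·0.9415 = 23.326 kPa
FS = 38.012 / 23.326 = 1.630

FS = 1.63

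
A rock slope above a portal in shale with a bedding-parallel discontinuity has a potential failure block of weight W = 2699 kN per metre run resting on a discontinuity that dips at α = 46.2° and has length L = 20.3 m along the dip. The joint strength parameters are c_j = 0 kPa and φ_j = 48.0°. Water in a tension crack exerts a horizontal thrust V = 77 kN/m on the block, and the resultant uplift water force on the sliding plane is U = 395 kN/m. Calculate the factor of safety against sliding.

FS = 0.79

Resolving the block weight along and normal to the plane and applying the Mohr–Coulomb strength on the joint:
N' = W cosα − U − V sinα = 2699·cos46.2° − 395 − 77·sin46.2° = 1417.5 kN/m
Driving force T = W sinα + V cosα = 2699·sin46.2° + 77·cos46.2° = 2001.3 kN/m
Resisting force R = c_j·L + N'·tanφ_j = 0·20.3 + 1417.5·tan48.0° = 0.0 + 1574.3 = 1574.3 kN/m
FS = R / T = 1574.3 / 2001.3 = 0.787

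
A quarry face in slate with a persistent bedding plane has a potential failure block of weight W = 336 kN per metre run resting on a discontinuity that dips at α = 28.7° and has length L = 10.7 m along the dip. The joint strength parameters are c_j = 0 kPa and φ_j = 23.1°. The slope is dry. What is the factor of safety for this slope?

Resolving the block weight along and normal to the plane and applying the Mohr–Coulomb strength on the joint:
N' = W cosα = 336·cos28.7° = 294.7 kN/m
Driving force T = W sinα = 336·sin28.7° = 161.4 kN/m
Resisting force R = c_j·L + N'·tanφ_j = 0·10.7 + 294.7·tan23.1° = 0.0 + 125.7 = 125.7 kN/m
FS = R / T = 125.7 / 161.4 = 0.779

FS = 0.78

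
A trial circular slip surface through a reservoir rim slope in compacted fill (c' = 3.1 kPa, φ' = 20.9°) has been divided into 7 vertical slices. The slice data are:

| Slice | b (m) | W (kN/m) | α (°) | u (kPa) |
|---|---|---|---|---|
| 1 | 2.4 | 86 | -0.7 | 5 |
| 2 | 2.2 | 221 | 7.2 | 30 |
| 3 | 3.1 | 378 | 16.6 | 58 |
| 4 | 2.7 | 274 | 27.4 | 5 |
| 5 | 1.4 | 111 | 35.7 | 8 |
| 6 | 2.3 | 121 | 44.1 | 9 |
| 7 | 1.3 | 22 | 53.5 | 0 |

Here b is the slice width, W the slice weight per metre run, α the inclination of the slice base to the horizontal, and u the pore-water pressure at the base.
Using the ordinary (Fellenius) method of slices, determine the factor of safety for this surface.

FS = 0.82

Ordinary method of slices: FS = Σ[c'·Δl_i + (W_i cosα_i − u_i·Δl_i)·tanφ'] / Σ W_i sinα_i, with Δl_i = b_i / cosα_i.
Slice 1: Δl = 2.4/cos(-0.7°) = 2.400 m; N'_1 = 86·cos(-0.7°) − 5·2.400 = 74.0; c'Δl = 7.44; W sinα = -1.1
Slice 2: Δl = 2.2/cos7.2° = 2.217 m; N'_2 = 221·cos7.2° − 30·2.217 = 152.7; c'Δl = 6.87; W sinα = 27.7
Slice 3: Δl = 3.1/cos16.6° = 3.235 m; N'_3 = 378·cos16.6° − 58·3.235 = 174.6; c'Δl = 10.03; W sinα = 108.0
Slice 4: Δl = 2.7/cos27.4° = 3.041 m; N'_4 = 274·cos27.4° − 5·3.041 = 228.1; c'Δl = 9.43; W sinα = 126.1
Slice 5: Δl = 1.4/cos35.7° = 1.724 m; N'_5 = 111·cos35.7° − 8·1.724 = 76.3; c'Δl = 5.34; W sinα = 64.8
Slice 6: Δl = 2.3/cos44.1° = 3.203 m; N'_6 = 121·cos44.1° − 9·3.203 = 58.1; c'Δl = 9.93; W sinα = 84.2
Slice 7: Δl = 1.3/cos53.5° = 2.186 m; N'_7 = 22·cos53.5° − 0·2.186 = 13.1; c'Δl = 6.78; W sinα = 17.7
Σc'Δl = 55.8 kN/m; ΣN' = 776.9 kN/m; ΣW sinα = 427.4 kN/m
Resisting = 55.8 + 776.9·tan20.9° = 55.8 + 296.7 = 352.5 kN/m
FS = 352.5 / 427.4 = 0.825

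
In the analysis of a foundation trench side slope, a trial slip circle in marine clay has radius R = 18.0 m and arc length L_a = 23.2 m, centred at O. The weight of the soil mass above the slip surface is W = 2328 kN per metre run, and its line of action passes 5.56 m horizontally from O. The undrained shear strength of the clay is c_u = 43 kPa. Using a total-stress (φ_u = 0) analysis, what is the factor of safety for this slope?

Taking moments about the centre O, the resisting moment is provided by the undrained shear strength acting along the arc:
M_R = c_u·L_a·R = 43·23.20·18.0 = 17956.8 kN·m/m
M_D = W·d = 2328·5.56 = 12943.7 kN·m/m
FS = M_R / M_D = 17956.8 / 12943.7 = 1.387

FS = 1.39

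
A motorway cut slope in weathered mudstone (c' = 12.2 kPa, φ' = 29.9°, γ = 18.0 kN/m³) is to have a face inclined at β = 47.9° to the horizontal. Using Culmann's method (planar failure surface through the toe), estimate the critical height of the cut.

H_c = 35.63 m

Culmann's analysis gives the critical failure plane at α_cr = (β + φ')/2 = (47.9 + 29.9)/2 = 38.9°, and the critical height
H_c = (4c'/γ) · sinβ cosφ' / [1 − cos(β − φ')]
    = (4·12.2/18.0) · sin47.9°·cos29.9° / [1 − cos(18.0°)]
    = 2.711 · 0.7420·0.8669 / [1 − 0.9511]
    = 2.711 · 0.6432 / 0.0489
    = 35.63 m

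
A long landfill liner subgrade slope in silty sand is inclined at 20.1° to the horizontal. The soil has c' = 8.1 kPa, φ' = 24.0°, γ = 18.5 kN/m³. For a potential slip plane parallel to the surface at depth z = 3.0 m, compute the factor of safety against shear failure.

FS = 1.67

For an infinite slope with a slip plane parallel to the surface (no pore pressure): FS = [c' + γz cos²β tanφ'] / [γz sinβ cosβ].
γz = 18.5·3.0 = 55.50 kN/m²
Numerator = 8.1 + 55.50·cos²20.1°·tan24.0° = 8.1 + 55.50·0.8819·0.4452 = 29.892 kPa
Denominator = 55.50·sin20.1°·cos20.1° = 55.50·0.3437·0.9391 = 17.911 kPa
FS = 29.892 / 17.911 = 1.669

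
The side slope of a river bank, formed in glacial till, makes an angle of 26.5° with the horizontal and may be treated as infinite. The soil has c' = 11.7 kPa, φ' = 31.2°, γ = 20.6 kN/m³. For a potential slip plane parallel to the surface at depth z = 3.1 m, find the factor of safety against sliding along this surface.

For an infinite slope with a slip plane parallel to the surface (no pore pressure): FS = [c' + γz cos²β tanφ'] / [γz sinβ cosβ].
γz = 20.6·3.1 = 63.86 kN/m²
Numerator = 11.7 + 63.86·cos²26.5°·tan31.2° = 11.7 + 63.86·0.8009·0.6056 = 42.675 kPa
Denominator = 63.86·sin26.5°·cos26.5° = 63.86·0.4462·0.8949 = 25.500 kPa
FS = 42.675 / 25.500 = 1.674

FS = 1.67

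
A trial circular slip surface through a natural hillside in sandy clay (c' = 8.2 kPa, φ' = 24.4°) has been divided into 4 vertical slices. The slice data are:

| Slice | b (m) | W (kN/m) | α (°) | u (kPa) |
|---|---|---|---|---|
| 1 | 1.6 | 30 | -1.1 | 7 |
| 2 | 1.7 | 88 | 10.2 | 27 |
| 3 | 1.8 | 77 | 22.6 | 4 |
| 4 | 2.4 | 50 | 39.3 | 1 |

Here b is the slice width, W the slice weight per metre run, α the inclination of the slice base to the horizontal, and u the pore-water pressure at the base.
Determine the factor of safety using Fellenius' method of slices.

Ordinary method of slices: FS = Σ[c'·Δl_i + (W_i cosα_i − u_i·Δl_i)·tanφ'] / Σ W_i sinα_i, with Δl_i = b_i / cosα_i.
Slice 1: Δl = 1.6/cos(-1.1°) = 1.600 m; N'_1 = 30·cos(-1.1°) − 7·1.600 = 18.8; c'Δl = 13.12; W sinα = -0.6
Slice 2: Δl = 1.7/cos10.2° = 1.727 m; N'_2 = 88·cos10.2° − 27·1.727 = 40.0; c'Δl = 14.16; W sinα = 15.6
Slice 3: Δl = 1.8/cos22.6° = 1.950 m; N'_3 = 77·cos22.6° − 4·1.950 = 63.3; c'Δl = 15.99; W sinα = 29.6
Slice 4: Δl = 2.4/cos39.3° = 3.101 m; N'_4 = 50·cos39.3° − 1·3.101 = 35.6; c'Δl = 25.43; W sinα = 31.7
Σc'Δl = 68.7 kN/m; ΣN' = 157.6 kN/m; ΣW sinα = 76.3 kN/m
Resisting = 68.7 + 157.6·tan24.4° = 68.7 + 71.5 = 140.2 kN/m
FS = 140.2 / 76.3 = 1.838

FS = 1.84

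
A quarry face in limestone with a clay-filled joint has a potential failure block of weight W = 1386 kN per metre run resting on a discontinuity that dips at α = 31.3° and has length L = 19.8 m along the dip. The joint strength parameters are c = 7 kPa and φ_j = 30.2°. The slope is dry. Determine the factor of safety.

Resolving the block weight along and normal to the plane and applying the Mohr–Coulomb strength on the joint:
N' = W cosα = 1386·cos31.3° = 1184.3 kN/m
Driving force T = W sinα = 1386·sin31.3° = 720.1 kN/m
Resisting force R = c·L + N'·tanφ_j = 7·19.8 + 1184.3·tan30.2° = 138.6 + 689.3 = 827.9 kN/m
FS = R / T = 827.9 / 720.1 = 1.150

FS = 1.15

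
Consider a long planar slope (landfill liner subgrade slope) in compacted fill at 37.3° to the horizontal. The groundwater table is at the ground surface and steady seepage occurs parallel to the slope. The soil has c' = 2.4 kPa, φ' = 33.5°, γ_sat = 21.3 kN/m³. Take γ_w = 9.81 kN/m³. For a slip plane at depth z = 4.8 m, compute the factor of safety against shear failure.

FS = 0.52

With seepage parallel to the slope and the water table at the surface, the effective normal stress on the slip plane uses the buoyant unit weight γ' = γ_sat − γ_w while the driving shear stress uses γ_sat:
FS = [c' + γ' z cos²β tanφ'] / [γ_sat z sinβ cosβ]
γ' = 21.3 − 9.81 = 11.49 kN/m³
Numerator = 2.4 + 11.49·4.8·cos²37.3°·tan33.5° = 2.4 + 11.49·4.8·0.6328·0.6619 = 25.499 kPa
Denominator = 21.3·4.8·sin37.3°·cos37.3° = 21.3·4.8·0.6060·0.7955 = 49.285 kPa
FS = 25.499 / 49.285 = 0.517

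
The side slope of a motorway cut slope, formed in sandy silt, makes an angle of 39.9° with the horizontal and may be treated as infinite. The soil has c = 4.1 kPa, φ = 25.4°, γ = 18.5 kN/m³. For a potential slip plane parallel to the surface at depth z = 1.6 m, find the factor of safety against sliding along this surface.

FS = 0.85

For an infinite slope with a slip plane parallel to the surface (no pore pressure): FS = [c + γz cos²β tanφ] / [γz sinβ cosβ].
γz = 18.5·1.6 = 29.60 kN/m²
Numerator = 4.1 + 29.60·cos²39.9°·tan25.4° = 4.1 + 29.60·0.5885·0.4748 = 12.372 kPa
Denominator = 29.60·sin39.9°·cos39.9° = 29.60·0.6414·0.7672 = 14.566 kPa
FS = 12.372 / 14.566 = 0.849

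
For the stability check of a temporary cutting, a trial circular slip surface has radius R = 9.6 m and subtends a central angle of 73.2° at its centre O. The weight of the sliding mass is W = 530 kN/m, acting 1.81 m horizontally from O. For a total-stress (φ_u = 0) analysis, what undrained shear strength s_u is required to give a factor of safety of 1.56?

s_u = 12.7 kPa

FS = s_u·L_a·R / (W·d), so s_u = FS·W·d / (L_a·R).
Arc length L_a = R·θ = 9.6·(73.2°·π/180) = 9.6·1.2776 = 12.26 m
s_u = 1.56·530·1.81 / (12.26·9.6) = 1496.5 / 117.74 = 12.71 kPa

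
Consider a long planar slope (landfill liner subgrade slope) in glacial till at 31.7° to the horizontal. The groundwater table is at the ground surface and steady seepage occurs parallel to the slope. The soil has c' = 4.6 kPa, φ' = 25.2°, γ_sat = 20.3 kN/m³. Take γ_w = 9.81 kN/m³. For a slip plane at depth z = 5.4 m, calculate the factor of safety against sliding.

With seepage parallel to the slope and the water table at the surface, the effective normal stress on the slip plane uses the buoyant unit weight γ' = γ_sat − γ_w while the driving shear stress uses γ_sat:
FS = [c' + γ' z cos²β tanφ'] / [γ_sat z sinβ cosβ]
γ' = 20.3 − 9.81 = 10.49 kN/m³
Numerator = 4.6 + 10.49·5.4·cos²31.7°·tan25.2° = 4.6 + 10.49·5.4·0.7239·0.4706 = 23.895 kPa
Denominator = 20.3·5.4·sin31.7°·cos31.7° = 20.3·5.4·0.5255·0.8508 = 49.009 kPa
FS = 23.895 / 49.009 = 0.488

FS = 0.49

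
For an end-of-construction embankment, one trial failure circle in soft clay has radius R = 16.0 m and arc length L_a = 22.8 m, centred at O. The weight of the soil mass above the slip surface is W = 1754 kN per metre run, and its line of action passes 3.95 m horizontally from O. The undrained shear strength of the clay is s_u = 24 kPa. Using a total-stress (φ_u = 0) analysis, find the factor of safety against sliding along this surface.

FS = 1.26

Taking moments about the centre O, the resisting moment is provided by the undrained shear strength acting along the arc:
M_R = s_u·L_a·R = 24·22.80·16.0 = 8755.2 kN·m/m
M_D = W·d = 1754·3.95 = 6928.3 kN·m/m
FS = M_R / M_D = 8755.2 / 6928.3 = 1.264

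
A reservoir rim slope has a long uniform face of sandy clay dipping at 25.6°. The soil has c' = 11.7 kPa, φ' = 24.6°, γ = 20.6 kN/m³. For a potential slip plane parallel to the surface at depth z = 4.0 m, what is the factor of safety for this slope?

FS = 1.32

For an infinite slope with a slip plane parallel to the surface (no pore pressure): FS = [c' + γz cos²β tanφ'] / [γz sinβ cosβ].
γz = 20.6·4.0 = 82.40 kN/m²
Numerator = 11.7 + 82.40·cos²25.6°·tan24.6° = 11.7 + 82.40·0.8133·0.4578 = 42.382 kPa
Denominator = 82.40·sin25.6°·cos25.6° = 82.40·0.4321·0.9018 = 32.109 kPa
FS = 42.382 / 32.109 = 1.320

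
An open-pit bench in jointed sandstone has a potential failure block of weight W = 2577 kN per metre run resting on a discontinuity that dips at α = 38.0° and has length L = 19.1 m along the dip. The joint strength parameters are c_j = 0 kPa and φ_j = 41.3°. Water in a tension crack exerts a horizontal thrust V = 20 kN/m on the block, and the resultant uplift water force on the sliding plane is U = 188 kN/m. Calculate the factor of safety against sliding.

Resolving the block weight along and normal to the plane and applying the Mohr–Coulomb strength on the joint:
N' = W cosα − U − V sinα = 2577·cos38.0° − 188 − 20·sin38.0° = 1830.4 kN/m
Driving force T = W sinα + V cosα = 2577·sin38.0° + 20·cos38.0° = 1602.3 kN/m
Resisting force R = c_j·L + N'·tanφ_j = 0·19.1 + 1830.4·tan41.3° = 0.0 + 1608.0 = 1608.0 kN/m
FS = R / T = 1608.0 / 1602.3 = 1.004

FS = 1.00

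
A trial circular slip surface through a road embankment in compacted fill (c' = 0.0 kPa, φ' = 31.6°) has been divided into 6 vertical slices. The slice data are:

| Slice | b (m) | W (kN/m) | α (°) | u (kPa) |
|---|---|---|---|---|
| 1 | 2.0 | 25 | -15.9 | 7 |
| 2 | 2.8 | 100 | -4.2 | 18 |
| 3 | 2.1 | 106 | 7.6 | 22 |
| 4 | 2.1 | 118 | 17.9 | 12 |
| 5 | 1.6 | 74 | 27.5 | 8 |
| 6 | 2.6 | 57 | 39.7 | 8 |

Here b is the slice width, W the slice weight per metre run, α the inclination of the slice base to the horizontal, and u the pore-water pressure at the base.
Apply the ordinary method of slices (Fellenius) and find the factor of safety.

Ordinary method of slices: FS = Σ[c'·Δl_i + (W_i cosα_i − u_i·Δl_i)·tanφ'] / Σ W_i sinα_i, with Δl_i = b_i / cosα_i.
Slice 1: Δl = 2.0/cos(-15.9°) = 2.080 m; N'_1 = 25·cos(-15.9°) − 7·2.080 = 9.5; c'Δl = 0.00; W sinα = -6.8
Slice 2: Δl = 2.8/cos(-4.2°) = 2.808 m; N'_2 = 100·cos(-4.2°) − 18·2.808 = 49.2; c'Δl = 0.00; W sinα = -7.3
Slice 3: Δl = 2.1/cos7.6° = 2.119 m; N'_3 = 106·cos7.6° − 22·2.119 = 58.5; c'Δl = 0.00; W sinα = 14.0
Slice 4: Δl = 2.1/cos17.9° = 2.207 m; N'_4 = 118·cos17.9° − 12·2.207 = 85.8; c'Δl = 0.00; W sinα = 36.3
Slice 5: Δl = 1.6/cos27.5° = 1.804 m; N'_5 = 74·cos27.5° − 8·1.804 = 51.2; c'Δl = 0.00; W sinα = 34.2
Slice 6: Δl = 2.6/cos39.7° = 3.379 m; N'_6 = 57·cos39.7° − 8·3.379 = 16.8; c'Δl = 0.00; W sinα = 36.4
Σc'Δl = 0.0 kN/m; ΣN' = 271.0 kN/m; ΣW sinα = 106.7 kN/m
Resisting = 0.0 + 271.0·tan31.6° = 0.0 + 166.7 = 166.7 kN/m
FS = 166.7 / 106.7 = 1.562

FS = 1.56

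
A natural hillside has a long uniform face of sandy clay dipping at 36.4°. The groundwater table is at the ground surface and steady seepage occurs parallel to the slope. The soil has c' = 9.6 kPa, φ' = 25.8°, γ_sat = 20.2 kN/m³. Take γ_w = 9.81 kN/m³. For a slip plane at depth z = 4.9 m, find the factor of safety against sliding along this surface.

FS = 0.54

With seepage parallel to the slope and the water table at the surface, the effective normal stress on the slip plane uses the buoyant unit weight γ' = γ_sat − γ_w while the driving shear stress uses γ_sat:
FS = [c' + γ' z cos²β tanφ'] / [γ_sat z sinβ cosβ]
γ' = 20.2 − 9.81 = 10.39 kN/m³
Numerator = 9.6 + 10.39·4.9·cos²36.4°·tan25.8° = 9.6 + 10.39·4.9·0.6479·0.4834 = 25.545 kPa
Denominator = 20.2·4.9·sin36.4°·cos36.4° = 20.2·4.9·0.5934·0.8049 = 47.277 kPa
FS = 25.545 / 47.277 = 0.540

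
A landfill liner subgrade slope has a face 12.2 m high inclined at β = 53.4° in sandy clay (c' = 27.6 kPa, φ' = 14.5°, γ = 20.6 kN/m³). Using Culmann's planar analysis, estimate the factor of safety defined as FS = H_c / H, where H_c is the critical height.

H_c = (4c'/γ) · sinβ cosφ' / [1 − cos(β − φ')]
    = (4·27.6/20.6) · sin53.4°·cos14.5° / [1 − cos38.9°]
    = 5.359 · 0.7772 / 0.2218 = 18.78 m
FS = H_c / H = 18.78 / 12.2 = 1.540

FS = 1.54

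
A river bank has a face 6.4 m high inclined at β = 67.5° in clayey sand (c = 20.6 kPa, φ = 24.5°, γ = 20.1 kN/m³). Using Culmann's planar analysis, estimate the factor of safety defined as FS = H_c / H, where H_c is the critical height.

FS = 2.00

H_c = (4c/γ) · sinβ cosφ / [1 − cos(β − φ)]
    = (4·20.6/20.1) · sin67.5°·cos24.5° / [1 − cos43.0°]
    = 4.100 · 0.8407 / 0.2686 = 12.83 m
FS = H_c / H = 12.83 / 6.4 = 2.005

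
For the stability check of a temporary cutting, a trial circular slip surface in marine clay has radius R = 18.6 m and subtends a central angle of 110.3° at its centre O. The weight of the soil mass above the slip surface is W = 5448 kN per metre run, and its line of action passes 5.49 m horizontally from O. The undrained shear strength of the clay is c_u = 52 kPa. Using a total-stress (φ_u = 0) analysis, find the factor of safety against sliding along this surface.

FS = 1.16

Taking moments about the centre O, the resisting moment is provided by the undrained shear strength acting along the arc:
Arc length L_a = R·θ = 18.6·(110.3°·π/180) = 18.6·1.9251 = 35.81 m
M_R = c_u·L_a·R = 52·35.81·18.6 = 34632.4 kN·m/m
M_D = W·d = 5448·5.49 = 29909.5 kN·m/m
FS = M_R / M_D = 34632.4 / 29909.5 = 1.158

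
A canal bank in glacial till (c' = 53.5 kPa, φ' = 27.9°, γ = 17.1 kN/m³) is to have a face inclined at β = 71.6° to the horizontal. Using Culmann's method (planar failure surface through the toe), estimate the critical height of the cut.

H_c = 37.88 m

Culmann's analysis gives the critical failure plane at α_cr = (β + φ')/2 = (71.6 + 27.9)/2 = 49.8°, and the critical height
H_c = (4c'/γ) · sinβ cosφ' / [1 − cos(β − φ')]
    = (4·53.5/17.1) · sin71.6°·cos27.9° / [1 − cos(43.7°)]
    = 12.515 · 0.9489·0.8838 / [1 − 0.7230]
    = 12.515 · 0.8386 / 0.2770
    = 37.88 m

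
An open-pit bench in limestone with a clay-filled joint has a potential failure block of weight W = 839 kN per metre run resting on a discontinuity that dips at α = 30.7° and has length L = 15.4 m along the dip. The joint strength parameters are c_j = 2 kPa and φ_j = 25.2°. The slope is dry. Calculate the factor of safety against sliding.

Resolving the block weight along and normal to the plane and applying the Mohr–Coulomb strength on the joint:
N' = W cosα = 839·cos30.7° = 721.4 kN/m
Driving force T = W sinα = 839·sin30.7° = 428.3 kN/m
Resisting force R = c_j·L + N'·tanφ_j = 2·15.4 + 721.4·tan25.2° = 30.8 + 339.5 = 370.3 kN/m
FS = R / T = 370.3 / 428.3 = 0.864

FS = 0.86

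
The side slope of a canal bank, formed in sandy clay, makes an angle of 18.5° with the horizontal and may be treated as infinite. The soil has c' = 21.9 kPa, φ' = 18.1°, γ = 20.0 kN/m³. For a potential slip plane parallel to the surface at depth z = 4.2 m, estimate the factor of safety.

FS = 1.84

For an infinite slope with a slip plane parallel to the surface (no pore pressure): FS = [c' + γz cos²β tanφ'] / [γz sinβ cosβ].
γz = 20.0·4.2 = 84.00 kN/m²
Numerator = 21.9 + 84.00·cos²18.5°·tan18.1° = 21.9 + 84.00·0.8993·0.3269 = 46.591 kPa
Denominator = 84.00·sin18.5°·cos18.5° = 84.00·0.3173·0.9483 = 25.276 kPa
FS = 46.591 / 25.276 = 1.843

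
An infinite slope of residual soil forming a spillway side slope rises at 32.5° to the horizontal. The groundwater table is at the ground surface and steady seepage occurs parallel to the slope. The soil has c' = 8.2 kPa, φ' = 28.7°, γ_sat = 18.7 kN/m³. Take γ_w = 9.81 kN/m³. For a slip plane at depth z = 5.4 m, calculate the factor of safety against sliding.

With seepage parallel to the slope and the water table at the surface, the effective normal stress on the slip plane uses the buoyant unit weight γ' = γ_sat − γ_w while the driving shear stress uses γ_sat:
FS = [c' + γ' z cos²β tanφ'] / [γ_sat z sinβ cosβ]
γ' = 18.7 − 9.81 = 8.89 kN/m³
Numerator = 8.2 + 8.89·5.4·cos²32.5°·tan28.7° = 8.2 + 8.89·5.4·0.7113·0.5475 = 26.895 kPa
Denominator = 18.7·5.4·sin32.5°·cos32.5° = 18.7·5.4·0.5373·0.8434 = 45.759 kPa
FS = 26.895 / 45.759 = 0.588

FS = 0.59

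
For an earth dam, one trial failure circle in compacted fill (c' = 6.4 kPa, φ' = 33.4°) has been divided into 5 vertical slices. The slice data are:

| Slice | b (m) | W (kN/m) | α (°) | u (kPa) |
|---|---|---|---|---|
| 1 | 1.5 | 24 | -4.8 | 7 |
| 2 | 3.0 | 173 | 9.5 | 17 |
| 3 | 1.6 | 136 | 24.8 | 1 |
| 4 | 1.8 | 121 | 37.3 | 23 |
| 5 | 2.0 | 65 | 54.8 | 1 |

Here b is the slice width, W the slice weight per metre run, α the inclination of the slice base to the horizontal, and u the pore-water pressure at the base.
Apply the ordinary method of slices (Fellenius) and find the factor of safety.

Ordinary method of slices: FS = Σ[c'·Δl_i + (W_i cosα_i − u_i·Δl_i)·tanφ'] / Σ W_i sinα_i, with Δl_i = b_i / cosα_i.
Slice 1: Δl = 1.5/cos(-4.8°) = 1.505 m; N'_1 = 24·cos(-4.8°) − 7·1.505 = 13.4; c'Δl = 9.63; W sinα = -2.0
Slice 2: Δl = 3.0/cos9.5° = 3.042 m; N'_2 = 173·cos9.5° − 17·3.042 = 118.9; c'Δl = 19.47; W sinα = 28.6
Slice 3: Δl = 1.6/cos24.8° = 1.763 m; N'_3 = 136·cos24.8° − 1·1.763 = 121.7; c'Δl = 11.28; W sinα = 57.0
Slice 4: Δl = 1.8/cos37.3° = 2.263 m; N'_4 = 121·cos37.3° − 23·2.263 = 44.2; c'Δl = 14.48; W sinα = 73.3
Slice 5: Δl = 2.0/cos54.8° = 3.470 m; N'_5 = 65·cos54.8° − 1·3.470 = 34.0; c'Δl = 22.21; W sinα = 53.1
Σc'Δl = 77.1 kN/m; ΣN' = 332.2 kN/m; ΣW sinα = 210.0 kN/m
Resisting = 77.1 + 332.2·tan33.4° = 77.1 + 219.0 = 296.1 kN/m
FS = 296.1 / 210.0 = 1.410

FS = 1.41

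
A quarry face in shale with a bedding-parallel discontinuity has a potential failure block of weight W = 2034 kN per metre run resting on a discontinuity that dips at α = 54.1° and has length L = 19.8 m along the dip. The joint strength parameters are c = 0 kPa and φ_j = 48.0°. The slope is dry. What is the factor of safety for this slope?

Resolving the block weight along and normal to the plane and applying the Mohr–Coulomb strength on the joint:
N' = W cosα = 2034·cos54.1° = 1192.7 kN/m
Driving force T = W sinα = 2034·sin54.1° = 1647.6 kN/m
Resisting force R = c·L + N'·tanφ_j = 0·19.8 + 1192.7·tan48.0° = 0.0 + 1324.6 = 1324.6 kN/m
FS = R / T = 1324.6 / 1647.6 = 0.804

FS = 0.80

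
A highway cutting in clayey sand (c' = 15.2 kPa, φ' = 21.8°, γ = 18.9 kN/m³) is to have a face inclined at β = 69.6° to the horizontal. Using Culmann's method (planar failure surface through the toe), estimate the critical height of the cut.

Culmann's analysis gives the critical failure plane at α_cr = (β + φ')/2 = (69.6 + 21.8)/2 = 45.7°, and the critical height
H_c = (4c'/γ) · sinβ cosφ' / [1 − cos(β − φ')]
    = (4·15.2/18.9) · sin69.6°·cos21.8° / [1 − cos(47.8°)]
    = 3.217 · 0.9373·0.9285 / [1 − 0.6717]
    = 3.217 · 0.8703 / 0.3283
    = 8.53 m

H_c = 8.53 m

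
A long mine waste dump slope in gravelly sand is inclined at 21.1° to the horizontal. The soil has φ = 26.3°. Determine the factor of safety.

FS = 1.28

For a dry cohesionless infinite slope the factor of safety is FS = tanφ / tanβ.
FS = tan26.3° / tan21.1° = 0.4942 / 0.3859 = 1.281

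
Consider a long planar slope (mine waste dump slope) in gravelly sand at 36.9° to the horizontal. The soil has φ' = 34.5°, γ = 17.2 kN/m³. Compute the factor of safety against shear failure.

For a dry cohesionless infinite slope the factor of safety is FS = tanφ' / tanβ.
FS = tan34.5° / tan36.9° = 0.6873 / 0.7508 = 0.915

FS = 0.92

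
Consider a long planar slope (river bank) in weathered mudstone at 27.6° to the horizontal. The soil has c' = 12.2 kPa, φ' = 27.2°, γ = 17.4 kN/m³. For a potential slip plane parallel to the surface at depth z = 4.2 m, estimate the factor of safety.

FS = 1.39

For an infinite slope with a slip plane parallel to the surface (no pore pressure): FS = [c' + γz cos²β tanφ'] / [γz sinβ cosβ].
γz = 17.4·4.2 = 73.08 kN/m²
Numerator = 12.2 + 73.08·cos²27.6°·tan27.2° = 12.2 + 73.08·0.7854·0.5139 = 41.696 kPa
Denominator = 73.08·sin27.6°·cos27.6° = 73.08·0.4633·0.8862 = 30.005 kPa
FS = 41.696 / 30.005 = 1.390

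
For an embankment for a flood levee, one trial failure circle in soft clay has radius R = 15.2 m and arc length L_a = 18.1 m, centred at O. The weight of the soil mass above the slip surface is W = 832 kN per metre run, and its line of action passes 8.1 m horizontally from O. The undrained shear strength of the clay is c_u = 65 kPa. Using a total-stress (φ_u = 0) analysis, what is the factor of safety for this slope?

Taking moments about the centre O, the resisting moment is provided by the undrained shear strength acting along the arc:
M_R = c_u·L_a·R = 65·18.10·15.2 = 17882.8 kN·m/m
M_D = W·d = 832·8.1 = 6739.2 kN·m/m
FS = M_R / M_D = 17882.8 / 6739.2 = 2.654

FS = 2.65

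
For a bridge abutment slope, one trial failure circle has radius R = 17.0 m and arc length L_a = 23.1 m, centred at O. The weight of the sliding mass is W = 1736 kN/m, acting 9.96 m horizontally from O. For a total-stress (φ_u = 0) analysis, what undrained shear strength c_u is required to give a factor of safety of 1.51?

c_u = 66.5 kPa

FS = c_u·L_a·R / (W·d), so c_u = FS·W·d / (L_a·R).
c_u = 1.51·1736·9.96 / (23.10·17.0) = 26108.7 / 392.70 = 66.49 kPa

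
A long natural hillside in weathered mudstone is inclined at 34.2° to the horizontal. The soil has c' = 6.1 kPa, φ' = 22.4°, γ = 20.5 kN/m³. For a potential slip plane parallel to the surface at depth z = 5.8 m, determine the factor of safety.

FS = 0.72

For an infinite slope with a slip plane parallel to the surface (no pore pressure): FS = [c' + γz cos²β tanφ'] / [γz sinβ cosβ].
γz = 20.5·5.8 = 118.90 kN/m²
Numerator = 6.1 + 118.90·cos²34.2°·tan22.4° = 6.1 + 118.90·0.6841·0.4122 = 39.624 kPa
Denominator = 118.90·sin34.2°·cos34.2° = 118.90·0.5621·0.8271 = 55.275 kPa
FS = 39.624 / 55.275 = 0.717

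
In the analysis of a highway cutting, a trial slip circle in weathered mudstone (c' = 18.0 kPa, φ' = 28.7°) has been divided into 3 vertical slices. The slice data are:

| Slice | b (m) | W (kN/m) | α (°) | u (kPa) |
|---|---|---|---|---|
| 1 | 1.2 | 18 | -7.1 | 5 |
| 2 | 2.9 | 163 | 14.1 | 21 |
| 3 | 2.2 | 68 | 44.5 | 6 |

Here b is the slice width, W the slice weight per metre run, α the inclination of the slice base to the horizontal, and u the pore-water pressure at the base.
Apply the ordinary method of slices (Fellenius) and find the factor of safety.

Ordinary method of slices: FS = Σ[c'·Δl_i + (W_i cosα_i − u_i·Δl_i)·tanφ'] / Σ W_i sinα_i, with Δl_i = b_i / cosα_i.
Slice 1: Δl = 1.2/cos(-7.1°) = 1.209 m; N'_1 = 18·cos(-7.1°) − 5·1.209 = 11.8; c'Δl = 21.77; W sinα = -2.2
Slice 2: Δl = 2.9/cos14.1° = 2.990 m; N'_2 = 163·cos14.1° − 21·2.990 = 95.3; c'Δl = 53.82; W sinα = 39.7
Slice 3: Δl = 2.2/cos44.5° = 3.084 m; N'_3 = 68·cos44.5° − 6·3.084 = 30.0; c'Δl = 55.52; W sinα = 47.7
Σc'Δl = 131.1 kN/m; ΣN' = 137.1 kN/m; ΣW sinα = 85.1 kN/m
Resisting = 131.1 + 137.1·tan28.7° = 131.1 + 75.1 = 206.2 kN/m
FS = 206.2 / 85.1 = 2.421

FS = 2.42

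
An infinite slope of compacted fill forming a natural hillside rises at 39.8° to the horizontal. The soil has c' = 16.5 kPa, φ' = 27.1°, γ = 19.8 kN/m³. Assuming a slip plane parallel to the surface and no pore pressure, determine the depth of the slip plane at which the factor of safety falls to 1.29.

z = 2.51 m

Setting FS = 1.29 in FS = [c' + γz cos²β tanφ'] / [γz sinβ cosβ] and solving for z:
z = c' / [γ cosβ (FS·sinβ − cosβ·tanφ')]
  = 16.5 / [19.8·cos39.8°·(1.29·sin39.8° − cos39.8°·tan27.1°)]
  = 16.5 / [19.8·0.7683·(1.29·0.6401 − 0.7683·0.5117)]
  = 16.5 / 6.5806 = 2.507 m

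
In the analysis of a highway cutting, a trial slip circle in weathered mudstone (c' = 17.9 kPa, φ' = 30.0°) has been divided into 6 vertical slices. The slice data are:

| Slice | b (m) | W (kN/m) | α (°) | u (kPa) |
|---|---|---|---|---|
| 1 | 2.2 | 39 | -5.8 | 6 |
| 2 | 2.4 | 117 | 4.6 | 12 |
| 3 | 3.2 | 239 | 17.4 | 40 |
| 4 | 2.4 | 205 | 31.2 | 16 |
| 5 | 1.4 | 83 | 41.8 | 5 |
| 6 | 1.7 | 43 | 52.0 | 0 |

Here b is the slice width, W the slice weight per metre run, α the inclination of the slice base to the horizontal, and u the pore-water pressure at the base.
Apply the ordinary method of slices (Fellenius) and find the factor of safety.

FS = 1.90

Ordinary method of slices: FS = Σ[c'·Δl_i + (W_i cosα_i − u_i·Δl_i)·tanφ'] / Σ W_i sinα_i, with Δl_i = b_i / cosα_i.
Slice 1: Δl = 2.2/cos(-5.8°) = 2.211 m; N'_1 = 39·cos(-5.8°) − 6·2.211 = 25.5; c'Δl = 39.58; W sinα = -3.9
Slice 2: Δl = 2.4/cos4.6° = 2.408 m; N'_2 = 117·cos4.6° − 12·2.408 = 87.7; c'Δl = 43.10; W sinα = 9.4
Slice 3: Δl = 3.2/cos17.4° = 3.353 m; N'_3 = 239·cos17.4° − 40·3.353 = 93.9; c'Δl = 60.03; W sinα = 71.5
Slice 4: Δl = 2.4/cos31.2° = 2.806 m; N'_4 = 205·cos31.2° − 16·2.806 = 130.5; c'Δl = 50.22; W sinα = 106.2
Slice 5: Δl = 1.4/cos41.8° = 1.878 m; N'_5 = 83·cos41.8° − 5·1.878 = 52.5; c'Δl = 33.62; W sinα = 55.3
Slice 6: Δl = 1.7/cos52.0° = 2.761 m; N'_6 = 43·cos52.0° − 0·2.761 = 26.5; c'Δl = 49.43; W sinα = 33.9
Σc'Δl = 276.0 kN/m; ΣN' = 416.6 kN/m; ΣW sinα = 272.3 kN/m
Resisting = 276.0 + 416.6·tan30.0° = 276.0 + 240.5 = 516.5 kN/m
FS = 516.5 / 272.3 = 1.897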